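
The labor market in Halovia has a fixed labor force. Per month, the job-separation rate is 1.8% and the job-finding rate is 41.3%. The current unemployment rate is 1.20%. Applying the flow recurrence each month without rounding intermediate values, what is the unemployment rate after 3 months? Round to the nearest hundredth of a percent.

Unemployment rate after three months ≈ 3.63%.

With a fixed labor force, u_{t+1} = u_t + s·(1−u_t) − f·u_t = u_t·(1−s−f) + s.
Here 1−s−f = 0.569 and s = 0.018.
u_1 = 0.012000 × 0.569 + 0.018 = 0.024828.
u_2 = 0.024828 × 0.569 + 0.018 = 0.032127.
u_3 = 0.032127 × 0.569 + 0.018 = 0.036280.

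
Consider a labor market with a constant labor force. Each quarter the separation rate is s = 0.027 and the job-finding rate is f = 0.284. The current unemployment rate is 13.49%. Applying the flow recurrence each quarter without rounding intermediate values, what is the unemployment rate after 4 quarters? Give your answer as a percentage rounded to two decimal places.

With a fixed labor force, u_{t+1} = u_t + s·(1−u_t) − f·u_t = u_t·(1−s−f) + s.
Here 1−s−f = 0.689 and s = 0.027.
u_1 = 0.134900 × 0.689 + 0.027 = 0.119946.
u_2 = 0.119946 × 0.689 + 0.027 = 0.109643.
u_3 = 0.109643 × 0.689 + 0.027 = 0.102544.
u_4 = 0.102544 × 0.689 + 0.027 = 0.097653.

Unemployment rate after four quarters ≈ 9.77%.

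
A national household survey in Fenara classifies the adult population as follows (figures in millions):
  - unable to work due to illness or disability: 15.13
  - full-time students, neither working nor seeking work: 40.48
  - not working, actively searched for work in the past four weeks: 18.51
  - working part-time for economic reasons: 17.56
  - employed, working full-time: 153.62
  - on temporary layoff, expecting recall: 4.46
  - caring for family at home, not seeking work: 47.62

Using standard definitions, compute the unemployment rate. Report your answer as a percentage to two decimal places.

Unemployment rate ≈ 11.83%.

Employed = 17.56 + 153.62 = 171.18 million (anyone who worked, including part-time for economic reasons, counts as employed).
Unemployed = 18.51 + 4.46 = 22.97 million (jobless and actively searching, or on temporary layoff).
Labor force = 171.18 + 22.97 = 194.15 million.
Unemployment rate = 22.97 / 194.15 = 11.83%.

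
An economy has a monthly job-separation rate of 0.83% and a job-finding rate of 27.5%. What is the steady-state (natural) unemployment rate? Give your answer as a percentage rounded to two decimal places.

At steady state the flows balance: s·E = f·U, so U/(E+U) = s/(s+f).
u* = 0.83 / (0.83 + 27.5) = 0.83 / 28.33 = 2.93%.

Steady-state unemployment rate ≈ 2.93%.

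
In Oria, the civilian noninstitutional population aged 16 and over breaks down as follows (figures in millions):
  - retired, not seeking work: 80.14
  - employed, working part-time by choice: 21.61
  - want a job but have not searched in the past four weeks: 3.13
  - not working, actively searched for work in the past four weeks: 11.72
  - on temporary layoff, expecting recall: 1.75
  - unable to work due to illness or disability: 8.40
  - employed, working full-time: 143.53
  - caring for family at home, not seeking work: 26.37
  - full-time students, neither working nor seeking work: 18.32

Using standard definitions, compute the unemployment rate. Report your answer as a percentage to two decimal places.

Unemployment rate ≈ 7.54%.

Employed = 21.61 + 143.53 = 165.14 million.
Unemployed = 11.72 + 1.75 = 13.47 million (jobless and actively searching, or on temporary layoff).
Labor force = 165.14 + 13.47 = 178.61 million.
Unemployment rate = 13.47 / 178.61 = 7.54%.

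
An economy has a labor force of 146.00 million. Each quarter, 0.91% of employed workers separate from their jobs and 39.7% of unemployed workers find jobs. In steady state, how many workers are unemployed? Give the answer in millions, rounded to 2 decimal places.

About 3.27 million are unemployed in steady state.

Steady-state unemployment rate u* = s/(s+f) = 0.91/(0.91+39.7) = 0.022408.
Unemployed = u* × labor force = 0.022408 × 146.00 ≈ 3.27 million.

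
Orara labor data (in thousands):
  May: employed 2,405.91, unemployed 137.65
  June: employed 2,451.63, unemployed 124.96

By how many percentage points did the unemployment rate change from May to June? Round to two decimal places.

The unemployment rate changed by −0.56 percentage points.

May: labor force = 2,405.91 + 137.65 = 2,543.56; u = 137.65/2,543.56 = 5.41%.
June: labor force = 2,451.63 + 124.96 = 2,576.59; u = 124.96/2,576.59 = 4.85%.
Change = 4.85% − 5.41% = −0.56 pp.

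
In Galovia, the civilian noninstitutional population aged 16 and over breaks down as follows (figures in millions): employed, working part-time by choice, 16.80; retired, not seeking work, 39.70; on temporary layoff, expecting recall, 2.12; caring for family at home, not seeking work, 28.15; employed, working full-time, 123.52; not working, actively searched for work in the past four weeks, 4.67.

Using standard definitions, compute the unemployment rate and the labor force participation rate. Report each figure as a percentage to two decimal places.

Unemployment rate ≈ 4.62%; labor force participation rate ≈ 68.44%.

Employed = 16.80 + 123.52 = 140.32 million.
Unemployed = 2.12 + 4.67 = 6.79 million (jobless and actively searching, or on temporary layoff).
Labor force = 140.32 + 6.79 = 147.11 million.
Not in labor force = 39.70 + 28.15 = 67.85 million (those not working and not actively searching are outside the labor force).
Civilian working-age population = 147.11 + 67.85 = 214.96 million.
Unemployment rate = 6.79 / 147.11 = 4.62%.
Labor force participation rate = 147.11 / 214.96 = 68.44%.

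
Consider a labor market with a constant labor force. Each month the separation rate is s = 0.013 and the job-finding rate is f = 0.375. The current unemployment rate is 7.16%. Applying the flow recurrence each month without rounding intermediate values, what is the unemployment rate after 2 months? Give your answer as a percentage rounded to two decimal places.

With a fixed labor force, u_{t+1} = u_t + s·(1−u_t) − f·u_t = u_t·(1−s−f) + s.
Here 1−s−f = 0.612 and s = 0.013.
u_1 = 0.071600 × 0.612 + 0.013 = 0.056819.
u_2 = 0.056819 × 0.612 + 0.013 = 0.047773.

Unemployment rate after two months ≈ 4.78%.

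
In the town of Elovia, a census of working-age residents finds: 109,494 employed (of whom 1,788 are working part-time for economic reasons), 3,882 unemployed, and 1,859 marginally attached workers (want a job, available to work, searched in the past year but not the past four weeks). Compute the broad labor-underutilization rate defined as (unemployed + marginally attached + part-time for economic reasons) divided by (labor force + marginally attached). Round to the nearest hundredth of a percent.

Labor force = 109,494 + 3,882 = 113,376.
Numerator = 3,882 + 1,859 + 1,788 = 7,529.
Denominator = 113,376 + 1,859 = 115,235.
Broad rate = 7,529 / 115,235 = 6.53%.

Broad underutilization rate ≈ 6.53%.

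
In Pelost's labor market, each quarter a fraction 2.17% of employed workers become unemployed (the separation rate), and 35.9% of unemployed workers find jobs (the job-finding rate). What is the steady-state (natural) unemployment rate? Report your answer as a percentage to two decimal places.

At steady state the flows balance: s·E = f·U, so U/(E+U) = s/(s+f).
u* = 2.17 / (2.17 + 35.9) = 2.17 / 38.07 = 5.70%.

Steady-state unemployment rate ≈ 5.70%.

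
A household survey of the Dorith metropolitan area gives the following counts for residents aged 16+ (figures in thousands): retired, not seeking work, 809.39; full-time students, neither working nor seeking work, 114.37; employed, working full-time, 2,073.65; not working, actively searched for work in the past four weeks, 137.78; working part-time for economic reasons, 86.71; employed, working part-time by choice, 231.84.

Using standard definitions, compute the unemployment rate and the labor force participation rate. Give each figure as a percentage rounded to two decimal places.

Employed = 2,073.65 + 86.71 + 231.84 = 2,392.20 thousand (anyone who worked, including part-time for economic reasons, counts as employed).
Unemployed = 137.78 thousand.
Labor force = 2,392.20 + 137.78 = 2,529.98 thousand.
Not in labor force = 809.39 + 114.37 = 923.76 thousand (those not working and not actively searching are outside the labor force).
Civilian working-age population = 2,529.98 + 923.76 = 3,453.74 thousand.
Unemployment rate = 137.78 / 2,529.98 = 5.45%.
Labor force participation rate = 2,529.98 / 3,453.74 = 73.25%.

Unemployment rate ≈ 5.45%; labor force participation rate ≈ 73.25%.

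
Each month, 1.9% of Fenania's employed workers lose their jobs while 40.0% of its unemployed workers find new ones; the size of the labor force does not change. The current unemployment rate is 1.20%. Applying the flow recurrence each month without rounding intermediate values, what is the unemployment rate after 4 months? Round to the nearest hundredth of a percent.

With a fixed labor force, u_{t+1} = u_t + s·(1−u_t) − f·u_t = u_t·(1−s−f) + s.
Here 1−s−f = 0.581 and s = 0.019.
u_1 = 0.012000 × 0.581 + 0.019 = 0.025972.
u_2 = 0.025972 × 0.581 + 0.019 = 0.034090.
u_3 = 0.034090 × 0.581 + 0.019 = 0.038806.
u_4 = 0.038806 × 0.581 + 0.019 = 0.041546.

Unemployment rate after four months ≈ 4.15%.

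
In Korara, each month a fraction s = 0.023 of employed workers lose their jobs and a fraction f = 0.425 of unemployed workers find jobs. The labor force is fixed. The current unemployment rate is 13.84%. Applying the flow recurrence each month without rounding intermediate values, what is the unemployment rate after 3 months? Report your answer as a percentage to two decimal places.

With a fixed labor force, u_{t+1} = u_t + s·(1−u_t) − f·u_t = u_t·(1−s−f) + s.
Here 1−s−f = 0.552 and s = 0.023.
u_1 = 0.138400 × 0.552 + 0.023 = 0.099397.
u_2 = 0.099397 × 0.552 + 0.023 = 0.077867.
u_3 = 0.077867 × 0.552 + 0.023 = 0.065983.

Unemployment rate after three months ≈ 6.60%.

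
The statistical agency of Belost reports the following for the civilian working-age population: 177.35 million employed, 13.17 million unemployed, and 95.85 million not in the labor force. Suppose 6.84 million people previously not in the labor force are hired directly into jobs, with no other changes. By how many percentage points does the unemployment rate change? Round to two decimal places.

The unemployment rate changes by −0.24 percentage points.

Initially, labor force = 177.35 + 13.17 = 190.52 million, so u = 13.17/190.52 = 6.91%.
After the change, employed and labor force both rise by 6.84; unemployed unchanged → E = 184.19, U = 13.17, labor force = 197.36 million.
New unemployment rate = 13.17 / 197.36 = 6.67%.
Change = 6.67% − 6.91% = −0.24 percentage points.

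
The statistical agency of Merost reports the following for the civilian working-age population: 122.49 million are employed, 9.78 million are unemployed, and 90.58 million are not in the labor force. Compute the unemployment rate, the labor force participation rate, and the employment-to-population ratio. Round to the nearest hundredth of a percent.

Unemployment rate ≈ 7.39%; labor force participation rate ≈ 59.35%; employment-population ratio ≈ 54.97%.

Labor force = employed + unemployed = 122.49 + 9.78 = 132.27 million.
Working-age population = 132.27 + 90.58 = 222.85 million.
Unemployment rate = 9.78 / 132.27 = 7.39%.
Labor force participation rate = 132.27 / 222.85 = 59.35%.
Employment-population ratio = 122.49 / 222.85 = 54.97%.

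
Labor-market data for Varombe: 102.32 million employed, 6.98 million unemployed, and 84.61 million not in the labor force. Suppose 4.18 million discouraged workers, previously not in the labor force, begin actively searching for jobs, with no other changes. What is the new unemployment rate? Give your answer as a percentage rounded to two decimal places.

Initially, labor force = 102.32 + 6.98 = 109.30 million, so u = 6.98/109.30 = 6.39%.
After the change, unemployed and labor force both rise by 4.18 → E = 102.32, U = 11.16, labor force = 113.48 million.
New unemployment rate = 11.16 / 113.48 = 9.83%.

New unemployment rate ≈ 9.83%.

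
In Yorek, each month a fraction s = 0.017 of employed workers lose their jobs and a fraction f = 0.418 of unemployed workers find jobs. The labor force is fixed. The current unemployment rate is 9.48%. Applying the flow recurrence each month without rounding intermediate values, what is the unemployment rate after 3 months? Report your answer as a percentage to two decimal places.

With a fixed labor force, u_{t+1} = u_t + s·(1−u_t) − f·u_t = u_t·(1−s−f) + s.
Here 1−s−f = 0.565 and s = 0.017.
u_1 = 0.094800 × 0.565 + 0.017 = 0.070562.
u_2 = 0.070562 × 0.565 + 0.017 = 0.056868.
u_3 = 0.056868 × 0.565 + 0.017 = 0.049130.

Unemployment rate after three months ≈ 4.91%.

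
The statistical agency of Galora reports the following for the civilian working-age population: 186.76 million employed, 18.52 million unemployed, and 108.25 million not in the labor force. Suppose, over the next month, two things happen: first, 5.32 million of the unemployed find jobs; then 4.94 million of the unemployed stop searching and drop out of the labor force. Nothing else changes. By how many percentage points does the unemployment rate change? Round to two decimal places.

Initially, labor force = 186.76 + 18.52 = 205.28 million, so u = 18.52/205.28 = 9.02%.
After the first change, unemployed falls and employed rises by 5.32; labor force unchanged → E = 192.08, U = 13.20, labor force = 205.28 million.
After the second change, unemployed and labor force both fall by 4.94 → E = 192.08, U = 8.26, labor force = 200.34 million.
New unemployment rate = 8.26 / 200.34 = 4.12%.
Change = 4.12% − 9.02% = −4.90 percentage points.

The unemployment rate changes by −4.90 percentage points.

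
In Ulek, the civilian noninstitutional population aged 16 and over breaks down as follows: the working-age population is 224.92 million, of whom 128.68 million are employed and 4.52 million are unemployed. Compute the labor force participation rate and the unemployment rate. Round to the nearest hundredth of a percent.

Labor force = employed + unemployed = 128.68 + 4.52 = 133.20 million.
Unemployment rate = 4.52 / 133.20 = 3.39%.
Labor force participation rate = 133.20 / 224.92 = 59.22%.

Labor force participation rate ≈ 59.22%; unemployment rate ≈ 3.39%.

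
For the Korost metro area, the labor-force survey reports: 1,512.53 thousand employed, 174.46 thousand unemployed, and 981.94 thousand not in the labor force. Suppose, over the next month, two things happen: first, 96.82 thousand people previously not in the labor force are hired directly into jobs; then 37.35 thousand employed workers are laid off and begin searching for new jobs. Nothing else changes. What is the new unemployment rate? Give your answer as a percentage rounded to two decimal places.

New unemployment rate ≈ 11.87%.

Initially, labor force = 1,512.53 + 174.46 = 1,686.99 thousand, so u = 174.46/1,686.99 = 10.34%.
After the first change, employed and labor force both rise by 96.82; unemployed unchanged → E = 1,609.35, U = 174.46, labor force = 1,783.81 thousand.
After the second change, employed falls and unemployed rises by 37.35; labor force unchanged → E = 1,572.00, U = 211.81, labor force = 1,783.81 thousand.
New unemployment rate = 211.81 / 1,783.81 = 11.87%.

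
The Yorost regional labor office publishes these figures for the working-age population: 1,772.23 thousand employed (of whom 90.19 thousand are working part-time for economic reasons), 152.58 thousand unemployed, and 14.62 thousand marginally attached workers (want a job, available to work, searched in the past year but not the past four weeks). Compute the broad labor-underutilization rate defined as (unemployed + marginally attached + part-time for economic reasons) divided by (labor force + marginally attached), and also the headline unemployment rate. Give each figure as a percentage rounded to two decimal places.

Broad underutilization rate ≈ 13.27%; headline unemployment rate ≈ 7.93%.

Labor force = 1,772.23 + 152.58 = 1,924.81 thousand.
Numerator = 152.58 + 14.62 + 90.19 = 257.39 thousand.
Denominator = 1,924.81 + 14.62 = 1,939.43 thousand.
Broad rate = 257.39 / 1,939.43 = 13.27%.
Headline unemployment rate = 152.58 / 1,924.81 = 7.93%.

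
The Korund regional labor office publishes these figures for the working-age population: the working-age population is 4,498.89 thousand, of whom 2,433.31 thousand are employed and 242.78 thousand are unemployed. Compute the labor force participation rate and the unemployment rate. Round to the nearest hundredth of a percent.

Labor force participation rate ≈ 59.48%; unemployment rate ≈ 9.07%.

Labor force = employed + unemployed = 2,433.31 + 242.78 = 2,676.09 thousand.
Unemployment rate = 242.78 / 2,676.09 = 9.07%.
Labor force participation rate = 2,676.09 / 4,498.89 = 59.48%.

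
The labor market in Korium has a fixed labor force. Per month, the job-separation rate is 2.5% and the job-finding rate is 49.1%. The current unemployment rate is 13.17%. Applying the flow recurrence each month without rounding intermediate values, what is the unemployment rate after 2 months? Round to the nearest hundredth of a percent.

With a fixed labor force, u_{t+1} = u_t + s·(1−u_t) − f·u_t = u_t·(1−s−f) + s.
Here 1−s−f = 0.484 and s = 0.025.
u_1 = 0.131700 × 0.484 + 0.025 = 0.088743.
u_2 = 0.088743 × 0.484 + 0.025 = 0.067952.

Unemployment rate after two months ≈ 6.80%.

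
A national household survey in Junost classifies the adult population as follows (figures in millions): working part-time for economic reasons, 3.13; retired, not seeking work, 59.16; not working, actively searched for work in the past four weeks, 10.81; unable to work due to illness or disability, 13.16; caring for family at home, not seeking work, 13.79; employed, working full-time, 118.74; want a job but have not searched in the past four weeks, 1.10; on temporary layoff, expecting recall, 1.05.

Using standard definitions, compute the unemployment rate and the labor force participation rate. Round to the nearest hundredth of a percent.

Unemployment rate ≈ 8.87%; labor force participation rate ≈ 60.53%.

Employed = 3.13 + 118.74 = 121.87 million (anyone who worked, including part-time for economic reasons, counts as employed).
Unemployed = 10.81 + 1.05 = 11.86 million (jobless and actively searching, or on temporary layoff).
Labor force = 121.87 + 11.86 = 133.73 million.
Not in labor force = 59.16 + 13.16 + 13.79 + 1.10 = 87.21 million (those not working and not actively searching are outside the labor force — including those who want a job but have given up searching).
Civilian working-age population = 133.73 + 87.21 = 220.94 million.
Unemployment rate = 11.86 / 133.73 = 8.87%.
Labor force participation rate = 133.73 / 220.94 = 60.53%.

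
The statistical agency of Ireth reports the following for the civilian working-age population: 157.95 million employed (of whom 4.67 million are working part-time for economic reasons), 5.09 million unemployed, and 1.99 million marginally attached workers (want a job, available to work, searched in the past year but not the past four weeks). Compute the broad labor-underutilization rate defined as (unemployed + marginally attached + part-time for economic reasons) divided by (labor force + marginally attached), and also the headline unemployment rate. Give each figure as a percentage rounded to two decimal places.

Labor force = 157.95 + 5.09 = 163.04 million.
Numerator = 5.09 + 1.99 + 4.67 = 11.75 million.
Denominator = 163.04 + 1.99 = 165.03 million.
Broad rate = 11.75 / 165.03 = 7.12%.
Headline unemployment rate = 5.09 / 163.04 = 3.12%.

Broad underutilization rate ≈ 7.12%; headline unemployment rate ≈ 3.12%.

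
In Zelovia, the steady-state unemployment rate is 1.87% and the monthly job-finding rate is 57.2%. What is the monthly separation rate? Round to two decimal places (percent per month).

Separation rate ≈ 1.09% per month.

From u* = s/(s+f): s = u·f/(1−u).
s = 0.0187 × 57.2 / (1 − 0.0187) = 1.0696 / 0.9813 ≈ 1.09% per month.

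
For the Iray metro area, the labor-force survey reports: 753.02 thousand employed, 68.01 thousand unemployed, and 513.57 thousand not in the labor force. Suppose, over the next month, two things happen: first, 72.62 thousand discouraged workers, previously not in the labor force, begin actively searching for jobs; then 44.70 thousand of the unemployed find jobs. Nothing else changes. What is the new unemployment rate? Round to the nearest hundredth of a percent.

Initially, labor force = 753.02 + 68.01 = 821.03 thousand, so u = 68.01/821.03 = 8.28%.
After the first change, unemployed and labor force both rise by 72.62 → E = 753.02, U = 140.63, labor force = 893.65 thousand.
After the second change, unemployed falls and employed rises by 44.70; labor force unchanged → E = 797.72, U = 95.93, labor force = 893.65 thousand.
New unemployment rate = 95.93 / 893.65 = 10.73%.

New unemployment rate ≈ 10.73%.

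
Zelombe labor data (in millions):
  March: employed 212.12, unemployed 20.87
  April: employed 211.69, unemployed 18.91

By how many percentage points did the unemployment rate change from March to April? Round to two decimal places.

March: labor force = 212.12 + 20.87 = 232.99; u = 20.87/232.99 = 8.96%.
April: labor force = 211.69 + 18.91 = 230.60; u = 18.91/230.60 = 8.20%.
Change = 8.20% − 8.96% = −0.76 pp.

The unemployment rate changed by −0.76 percentage points.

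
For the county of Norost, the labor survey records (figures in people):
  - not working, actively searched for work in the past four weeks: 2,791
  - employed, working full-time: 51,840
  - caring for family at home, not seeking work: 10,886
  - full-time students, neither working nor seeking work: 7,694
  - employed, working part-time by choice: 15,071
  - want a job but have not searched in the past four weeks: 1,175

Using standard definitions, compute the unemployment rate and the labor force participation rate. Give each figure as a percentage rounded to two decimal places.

Unemployment rate ≈ 4.00%; labor force participation rate ≈ 77.92%.

Employed = 51,840 + 15,071 = 66,911.
Unemployed = 2,791.
Labor force = 66,911 + 2,791 = 69,702.
Not in labor force = 10,886 + 7,694 + 1,175 = 19,755 (those not working and not actively searching are outside the labor force — including those who want a job but have given up searching).
Civilian working-age population = 69,702 + 19,755 = 89,457.
Unemployment rate = 2,791 / 69,702 = 4.00%.
Labor force participation rate = 69,702 / 89,457 = 77.92%.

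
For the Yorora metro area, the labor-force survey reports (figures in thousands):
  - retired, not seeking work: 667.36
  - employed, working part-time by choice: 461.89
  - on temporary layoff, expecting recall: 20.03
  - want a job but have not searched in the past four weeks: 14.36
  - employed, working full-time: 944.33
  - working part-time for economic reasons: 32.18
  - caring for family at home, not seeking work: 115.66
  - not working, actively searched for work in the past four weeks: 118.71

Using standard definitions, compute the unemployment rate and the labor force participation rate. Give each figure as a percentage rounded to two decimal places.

Employed = 461.89 + 944.33 + 32.18 = 1,438.40 thousand (anyone who worked, including part-time for economic reasons, counts as employed).
Unemployed = 20.03 + 118.71 = 138.74 thousand (jobless and actively searching, or on temporary layoff).
Labor force = 1,438.40 + 138.74 = 1,577.14 thousand.
Not in labor force = 667.36 + 14.36 + 115.66 = 797.38 thousand (those not working and not actively searching are outside the labor force — including those who want a job but have given up searching).
Civilian working-age population = 1,577.14 + 797.38 = 2,374.52 thousand.
Unemployment rate = 138.74 / 1,577.14 = 8.80%.
Labor force participation rate = 1,577.14 / 2,374.52 = 66.42%.

Unemployment rate ≈ 8.80%; labor force participation rate ≈ 66.42%.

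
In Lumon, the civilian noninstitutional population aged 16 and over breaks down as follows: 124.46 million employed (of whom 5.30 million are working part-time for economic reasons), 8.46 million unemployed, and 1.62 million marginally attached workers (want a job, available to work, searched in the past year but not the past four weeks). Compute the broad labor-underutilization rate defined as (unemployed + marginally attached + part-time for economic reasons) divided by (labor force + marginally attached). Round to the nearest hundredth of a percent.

Broad underutilization rate ≈ 11.43%.

Labor force = 124.46 + 8.46 = 132.92 million.
Numerator = 8.46 + 1.62 + 5.30 = 15.38 million.
Denominator = 132.92 + 1.62 = 134.54 million.
Broad rate = 15.38 / 134.54 = 11.43%.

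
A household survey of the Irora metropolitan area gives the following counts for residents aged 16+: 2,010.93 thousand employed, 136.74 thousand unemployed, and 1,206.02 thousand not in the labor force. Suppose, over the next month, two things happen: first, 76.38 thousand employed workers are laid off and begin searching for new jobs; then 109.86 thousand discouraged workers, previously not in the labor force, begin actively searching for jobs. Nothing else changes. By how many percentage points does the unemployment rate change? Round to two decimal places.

The unemployment rate changes by +7.94 percentage points.

Initially, labor force = 2,010.93 + 136.74 = 2,147.67 thousand, so u = 136.74/2,147.67 = 6.37%.
After the first change, employed falls and unemployed rises by 76.38; labor force unchanged → E = 1,934.55, U = 213.12, labor force = 2,147.67 thousand.
After the second change, unemployed and labor force both rise by 109.86 → E = 1,934.55, U = 322.98, labor force = 2,257.53 thousand.
New unemployment rate = 322.98 / 2,257.53 = 14.31%.
Change = 14.31% − 6.37% = +7.94 percentage points.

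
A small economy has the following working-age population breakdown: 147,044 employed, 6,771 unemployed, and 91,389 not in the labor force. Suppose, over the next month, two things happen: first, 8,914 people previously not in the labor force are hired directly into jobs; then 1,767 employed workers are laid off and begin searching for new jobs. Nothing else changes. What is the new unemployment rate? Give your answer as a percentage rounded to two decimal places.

New unemployment rate ≈ 5.25%.

Initially, labor force = 147,044 + 6,771 = 153,815, so u = 6,771/153,815 = 4.40%.
After the first change, employed and labor force both rise by 8,914; unemployed unchanged → E = 155,958, U = 6,771, labor force = 162,729.
After the second change, employed falls and unemployed rises by 1,767; labor force unchanged → E = 154,191, U = 8,538, labor force = 162,729.
New unemployment rate = 8,538 / 162,729 = 5.25%.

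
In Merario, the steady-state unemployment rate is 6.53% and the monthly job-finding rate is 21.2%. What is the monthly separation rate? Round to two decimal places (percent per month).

Separation rate ≈ 1.48% per month.

From u* = s/(s+f): s = u·f/(1−u).
s = 0.0653 × 21.2 / (1 − 0.0653) = 1.3844 / 0.9347 ≈ 1.48% per month.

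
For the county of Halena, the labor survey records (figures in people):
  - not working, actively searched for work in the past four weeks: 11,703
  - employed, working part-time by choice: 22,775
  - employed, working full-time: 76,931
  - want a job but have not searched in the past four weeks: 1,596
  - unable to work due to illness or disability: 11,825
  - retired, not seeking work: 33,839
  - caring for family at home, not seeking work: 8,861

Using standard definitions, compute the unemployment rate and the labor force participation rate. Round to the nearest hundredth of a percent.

Unemployment rate ≈ 10.50%; labor force participation rate ≈ 66.50%.

Employed = 22,775 + 76,931 = 99,706.
Unemployed = 11,703.
Labor force = 99,706 + 11,703 = 111,409.
Not in labor force = 1,596 + 11,825 + 33,839 + 8,861 = 56,121 (those not working and not actively searching are outside the labor force — including those who want a job but have given up searching).
Civilian working-age population = 111,409 + 56,121 = 167,530.
Unemployment rate = 11,703 / 111,409 = 10.50%.
Labor force participation rate = 111,409 / 167,530 = 66.50%.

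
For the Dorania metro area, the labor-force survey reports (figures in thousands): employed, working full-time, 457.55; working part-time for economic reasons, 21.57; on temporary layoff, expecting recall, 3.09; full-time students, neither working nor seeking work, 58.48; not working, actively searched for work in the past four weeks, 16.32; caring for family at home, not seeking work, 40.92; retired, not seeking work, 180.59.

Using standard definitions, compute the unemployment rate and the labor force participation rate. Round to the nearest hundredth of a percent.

Unemployment rate ≈ 3.89%; labor force participation rate ≈ 64.04%.

Employed = 457.55 + 21.57 = 479.12 thousand (anyone who worked, including part-time for economic reasons, counts as employed).
Unemployed = 3.09 + 16.32 = 19.41 thousand (jobless and actively searching, or on temporary layoff).
Labor force = 479.12 + 19.41 = 498.53 thousand.
Not in labor force = 58.48 + 40.92 + 180.59 = 279.99 thousand (those not working and not actively searching are outside the labor force).
Civilian working-age population = 498.53 + 279.99 = 778.52 thousand.
Unemployment rate = 19.41 / 498.53 = 3.89%.
Labor force participation rate = 498.53 / 778.52 = 64.04%.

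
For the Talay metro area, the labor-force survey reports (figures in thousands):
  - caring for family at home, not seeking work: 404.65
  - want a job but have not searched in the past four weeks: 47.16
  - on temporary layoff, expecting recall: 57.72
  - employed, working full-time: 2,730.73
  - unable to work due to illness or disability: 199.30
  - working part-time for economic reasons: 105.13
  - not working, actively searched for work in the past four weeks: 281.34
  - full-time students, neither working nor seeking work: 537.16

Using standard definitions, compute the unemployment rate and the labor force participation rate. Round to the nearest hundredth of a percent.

Unemployment rate ≈ 10.68%; labor force participation rate ≈ 72.77%.

Employed = 2,730.73 + 105.13 = 2,835.86 thousand (anyone who worked, including part-time for economic reasons, counts as employed).
Unemployed = 57.72 + 281.34 = 339.06 thousand (jobless and actively searching, or on temporary layoff).
Labor force = 2,835.86 + 339.06 = 3,174.92 thousand.
Not in labor force = 404.65 + 47.16 + 199.30 + 537.16 = 1,188.27 thousand (those not working and not actively searching are outside the labor force — including those who want a job but have given up searching).
Civilian working-age population = 3,174.92 + 1,188.27 = 4,363.19 thousand.
Unemployment rate = 339.06 / 3,174.92 = 10.68%.
Labor force participation rate = 3,174.92 / 4,363.19 = 72.77%.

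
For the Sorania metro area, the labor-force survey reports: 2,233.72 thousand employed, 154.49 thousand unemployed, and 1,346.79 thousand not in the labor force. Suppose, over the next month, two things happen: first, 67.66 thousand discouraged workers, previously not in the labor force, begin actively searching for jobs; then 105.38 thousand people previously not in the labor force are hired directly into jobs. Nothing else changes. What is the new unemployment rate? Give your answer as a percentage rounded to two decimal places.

New unemployment rate ≈ 8.67%.

Initially, labor force = 2,233.72 + 154.49 = 2,388.21 thousand, so u = 154.49/2,388.21 = 6.47%.
After the first change, unemployed and labor force both rise by 67.66 → E = 2,233.72, U = 222.15, labor force = 2,455.87 thousand.
After the second change, employed and labor force both rise by 105.38; unemployed unchanged → E = 2,339.10, U = 222.15, labor force = 2,561.25 thousand.
New unemployment rate = 222.15 / 2,561.25 = 8.67%.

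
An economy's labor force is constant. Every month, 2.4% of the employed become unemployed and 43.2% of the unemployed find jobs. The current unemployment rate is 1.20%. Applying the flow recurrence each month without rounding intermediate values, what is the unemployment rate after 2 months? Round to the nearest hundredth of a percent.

Unemployment rate after two months ≈ 4.06%.

With a fixed labor force, u_{t+1} = u_t + s·(1−u_t) − f·u_t = u_t·(1−s−f) + s.
Here 1−s−f = 0.544 and s = 0.024.
u_1 = 0.012000 × 0.544 + 0.024 = 0.030528.
u_2 = 0.030528 × 0.544 + 0.024 = 0.040607.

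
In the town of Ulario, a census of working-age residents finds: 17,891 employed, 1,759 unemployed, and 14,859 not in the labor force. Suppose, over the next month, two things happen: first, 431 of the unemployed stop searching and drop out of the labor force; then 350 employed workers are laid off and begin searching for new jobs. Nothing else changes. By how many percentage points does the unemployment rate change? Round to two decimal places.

The unemployment rate changes by −0.22 percentage points.

Initially, labor force = 17,891 + 1,759 = 19,650, so u = 1,759/19,650 = 8.95%.
After the first change, unemployed and labor force both fall by 431 → E = 17,891, U = 1,328, labor force = 19,219.
After the second change, employed falls and unemployed rises by 350; labor force unchanged → E = 17,541, U = 1,678, labor force = 19,219.
New unemployment rate = 1,678 / 19,219 = 8.73%.
Change = 8.73% − 8.95% = −0.22 percentage points.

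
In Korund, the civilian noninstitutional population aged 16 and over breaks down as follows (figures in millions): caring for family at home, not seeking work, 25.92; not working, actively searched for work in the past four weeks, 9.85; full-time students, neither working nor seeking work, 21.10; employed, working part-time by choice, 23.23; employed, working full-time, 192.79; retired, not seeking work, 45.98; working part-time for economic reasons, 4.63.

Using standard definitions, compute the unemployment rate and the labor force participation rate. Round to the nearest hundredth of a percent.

Employed = 23.23 + 192.79 + 4.63 = 220.65 million (anyone who worked, including part-time for economic reasons, counts as employed).
Unemployed = 9.85 million.
Labor force = 220.65 + 9.85 = 230.50 million.
Not in labor force = 25.92 + 21.10 + 45.98 = 93.00 million (those not working and not actively searching are outside the labor force).
Civilian working-age population = 230.50 + 93.00 = 323.50 million.
Unemployment rate = 9.85 / 230.50 = 4.27%.
Labor force participation rate = 230.50 / 323.50 = 71.25%.

Unemployment rate ≈ 4.27%; labor force participation rate ≈ 71.25%.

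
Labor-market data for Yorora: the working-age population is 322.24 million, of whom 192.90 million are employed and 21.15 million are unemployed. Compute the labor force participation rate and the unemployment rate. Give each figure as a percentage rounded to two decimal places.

Labor force participation rate ≈ 66.43%; unemployment rate ≈ 9.88%.

Labor force = employed + unemployed = 192.90 + 21.15 = 214.05 million.
Unemployment rate = 21.15 / 214.05 = 9.88%.
Labor force participation rate = 214.05 / 322.24 = 66.43%.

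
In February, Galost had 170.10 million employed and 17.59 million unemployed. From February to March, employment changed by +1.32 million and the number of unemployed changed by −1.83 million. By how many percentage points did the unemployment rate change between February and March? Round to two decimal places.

The unemployment rate changed by −0.95 percentage points.

February: labor force = 170.10 + 17.59 = 187.69; u = 17.59/187.69 = 9.37%.
March: labor force = 171.42 + 15.76 = 187.18; u = 15.76/187.18 = 8.42%.
Change = 8.42% − 9.37% = −0.95 pp.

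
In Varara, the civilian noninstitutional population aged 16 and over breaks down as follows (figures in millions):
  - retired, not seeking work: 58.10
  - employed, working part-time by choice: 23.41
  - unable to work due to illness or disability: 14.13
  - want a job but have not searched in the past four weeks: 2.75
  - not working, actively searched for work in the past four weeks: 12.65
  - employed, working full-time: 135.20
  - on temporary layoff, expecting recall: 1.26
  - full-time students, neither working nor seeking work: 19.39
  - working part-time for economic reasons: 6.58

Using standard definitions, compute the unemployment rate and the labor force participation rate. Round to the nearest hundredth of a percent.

Employed = 23.41 + 135.20 + 6.58 = 165.19 million (anyone who worked, including part-time for economic reasons, counts as employed).
Unemployed = 12.65 + 1.26 = 13.91 million (jobless and actively searching, or on temporary layoff).
Labor force = 165.19 + 13.91 = 179.10 million.
Not in labor force = 58.10 + 14.13 + 2.75 + 19.39 = 94.37 million (those not working and not actively searching are outside the labor force — including those who want a job but have given up searching).
Civilian working-age population = 179.10 + 94.37 = 273.47 million.
Unemployment rate = 13.91 / 179.10 = 7.77%.
Labor force participation rate = 179.10 / 273.47 = 65.49%.

Unemployment rate ≈ 7.77%; labor force participation rate ≈ 65.49%.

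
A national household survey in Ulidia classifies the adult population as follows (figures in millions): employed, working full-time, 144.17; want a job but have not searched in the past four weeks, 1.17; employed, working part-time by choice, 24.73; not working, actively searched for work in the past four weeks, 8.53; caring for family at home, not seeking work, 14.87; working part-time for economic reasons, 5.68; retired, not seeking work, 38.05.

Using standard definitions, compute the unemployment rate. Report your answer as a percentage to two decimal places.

Employed = 144.17 + 24.73 + 5.68 = 174.58 million (anyone who worked, including part-time for economic reasons, counts as employed).
Unemployed = 8.53 million.
Labor force = 174.58 + 8.53 = 183.11 million.
Unemployment rate = 8.53 / 183.11 = 4.66%.

Unemployment rate ≈ 4.66%.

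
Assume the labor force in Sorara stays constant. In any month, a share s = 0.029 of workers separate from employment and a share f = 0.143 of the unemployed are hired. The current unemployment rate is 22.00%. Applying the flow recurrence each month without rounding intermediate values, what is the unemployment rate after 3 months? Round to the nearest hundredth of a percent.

Unemployment rate after three months ≈ 19.78%.

With a fixed labor force, u_{t+1} = u_t + s·(1−u_t) − f·u_t = u_t·(1−s−f) + s.
Here 1−s−f = 0.828 and s = 0.029.
u_1 = 0.220000 × 0.828 + 0.029 = 0.211160.
u_2 = 0.211160 × 0.828 + 0.029 = 0.203840.
u_3 = 0.203840 × 0.828 + 0.029 = 0.197780.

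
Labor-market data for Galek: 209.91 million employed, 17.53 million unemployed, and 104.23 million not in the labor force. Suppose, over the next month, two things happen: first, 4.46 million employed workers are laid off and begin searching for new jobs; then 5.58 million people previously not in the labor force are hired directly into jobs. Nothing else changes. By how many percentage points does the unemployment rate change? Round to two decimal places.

The unemployment rate changes by +1.73 percentage points.

Initially, labor force = 209.91 + 17.53 = 227.44 million, so u = 17.53/227.44 = 7.71%.
After the first change, employed falls and unemployed rises by 4.46; labor force unchanged → E = 205.45, U = 21.99, labor force = 227.44 million.
After the second change, employed and labor force both rise by 5.58; unemployed unchanged → E = 211.03, U = 21.99, labor force = 233.02 million.
New unemployment rate = 21.99 / 233.02 = 9.44%.
Change = 9.44% − 7.71% = +1.73 percentage points.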